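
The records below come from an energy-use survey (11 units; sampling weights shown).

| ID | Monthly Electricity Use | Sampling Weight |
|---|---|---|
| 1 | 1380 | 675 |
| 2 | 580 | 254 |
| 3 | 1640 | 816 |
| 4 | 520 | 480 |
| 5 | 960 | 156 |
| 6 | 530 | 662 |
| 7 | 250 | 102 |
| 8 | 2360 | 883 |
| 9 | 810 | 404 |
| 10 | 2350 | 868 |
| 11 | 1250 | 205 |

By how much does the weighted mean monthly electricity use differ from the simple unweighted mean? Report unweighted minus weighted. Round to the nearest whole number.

-287

Unweighted sum = 1380 + 580 + 1640 + 520 + 960 + 530 + 250 + 2360 + 810 + 2350 + 1250 = 12630
Unweighted mean = 12630 / 11 = 1148.1818
Weighted sum = 1380×675 + 580×254 + 1640×816 + 520×480 + 960×156 + 530×662 + 250×102 + 2360×883 + 810×404 + 2350×868 + 1250×205
  = 931500 + 147320 + 1338240 + 249600 + 149760 + 350860 + 25500 + 2083880 + 327240 + 2039800 + 256250 = 7899950
Sum of weights = 675 + 254 + 816 + 480 + 156 + 662 + 102 + 883 + 404 + 868 + 205 = 5505
Weighted mean = 7899950 / 5505 = 1435.05
Difference (unweighted minus weighted) = -286.86814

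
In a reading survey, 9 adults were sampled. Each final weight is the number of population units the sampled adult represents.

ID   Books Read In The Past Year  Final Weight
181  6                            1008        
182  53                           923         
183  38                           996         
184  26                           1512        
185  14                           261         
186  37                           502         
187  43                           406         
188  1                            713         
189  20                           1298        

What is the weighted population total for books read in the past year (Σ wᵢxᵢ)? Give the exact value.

Weighted total = 6×1008 + 53×923 + 38×996 + 26×1512 + 14×261 + 37×502 + 43×406 + 1×713 + 20×1298
  = 6048 + 48919 + 37848 + 39312 + 3654 + 18574 + 17458 + 713 + 25960 = 198486

198486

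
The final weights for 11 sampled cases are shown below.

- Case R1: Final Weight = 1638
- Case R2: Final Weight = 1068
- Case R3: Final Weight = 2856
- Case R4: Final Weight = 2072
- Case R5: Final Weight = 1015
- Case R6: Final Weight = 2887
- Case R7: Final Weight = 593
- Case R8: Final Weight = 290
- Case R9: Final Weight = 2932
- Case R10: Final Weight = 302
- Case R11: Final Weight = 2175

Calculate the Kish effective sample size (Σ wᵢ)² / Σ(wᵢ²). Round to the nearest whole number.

Σ wᵢ = 1638 + 1068 + 2856 + 2072 + 1015 + 2887 + 593 + 290 + 2932 + 302 + 2175 = 17828
Σ wᵢ² = 39492784
n_eff = 17828² / 39492784 = 317837584 / 39492784 = 8.0479913

8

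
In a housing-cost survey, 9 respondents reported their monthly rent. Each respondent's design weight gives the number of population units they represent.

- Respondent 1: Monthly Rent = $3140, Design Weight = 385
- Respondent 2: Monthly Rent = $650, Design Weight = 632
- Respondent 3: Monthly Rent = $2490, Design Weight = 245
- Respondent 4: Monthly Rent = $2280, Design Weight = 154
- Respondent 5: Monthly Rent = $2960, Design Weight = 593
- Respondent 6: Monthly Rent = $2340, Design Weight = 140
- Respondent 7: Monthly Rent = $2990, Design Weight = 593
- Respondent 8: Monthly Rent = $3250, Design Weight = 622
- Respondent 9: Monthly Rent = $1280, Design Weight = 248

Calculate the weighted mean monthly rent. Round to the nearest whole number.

2430

Weighted sum = 3140×385 + 650×632 + 2490×245 + 2280×154 + 2960×593 + 2340×140 + 2990×593 + 3250×622 + 1280×248
  = 1208900 + 410800 + 610050 + 351120 + 1755280 + 327600 + 1773070 + 2021500 + 317440 = 8775760
Sum of weights = 385 + 632 + 245 + 154 + 593 + 140 + 593 + 622 + 248 = 3612
Weighted mean = 8775760 / 3612 = 2429.6124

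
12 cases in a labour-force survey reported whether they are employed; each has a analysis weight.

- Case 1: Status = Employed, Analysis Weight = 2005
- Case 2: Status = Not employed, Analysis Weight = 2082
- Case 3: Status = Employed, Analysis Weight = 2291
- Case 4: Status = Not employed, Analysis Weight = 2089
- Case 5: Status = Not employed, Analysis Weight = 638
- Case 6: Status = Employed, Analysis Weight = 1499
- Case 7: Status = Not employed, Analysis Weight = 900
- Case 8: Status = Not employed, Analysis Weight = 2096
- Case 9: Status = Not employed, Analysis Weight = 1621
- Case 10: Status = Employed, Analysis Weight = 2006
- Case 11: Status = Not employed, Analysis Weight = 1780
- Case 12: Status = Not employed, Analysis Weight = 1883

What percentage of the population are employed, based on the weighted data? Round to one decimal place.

Sum of weights for 'Employed' = 2005 + 2291 + 1499 + 2006 = 7801
Total weight = 20890
Weighted proportion = 7801 / 20890 = 0.37343226 → 37.343226%

37.3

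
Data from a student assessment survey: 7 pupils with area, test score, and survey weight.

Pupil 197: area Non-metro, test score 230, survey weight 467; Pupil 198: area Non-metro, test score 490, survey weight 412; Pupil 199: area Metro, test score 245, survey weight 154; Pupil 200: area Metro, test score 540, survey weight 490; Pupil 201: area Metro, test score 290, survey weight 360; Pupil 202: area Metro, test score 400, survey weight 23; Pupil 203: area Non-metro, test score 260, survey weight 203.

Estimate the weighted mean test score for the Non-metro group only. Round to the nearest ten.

330

Non-metro rows: 197, 198, 203
Weighted sum = 230×467 + 490×412 + 260×203
  = 107410 + 201880 + 52780 = 362070
Sum of weights = 467 + 412 + 203 = 1082
Weighted mean = 362070 / 1082 = 334.63031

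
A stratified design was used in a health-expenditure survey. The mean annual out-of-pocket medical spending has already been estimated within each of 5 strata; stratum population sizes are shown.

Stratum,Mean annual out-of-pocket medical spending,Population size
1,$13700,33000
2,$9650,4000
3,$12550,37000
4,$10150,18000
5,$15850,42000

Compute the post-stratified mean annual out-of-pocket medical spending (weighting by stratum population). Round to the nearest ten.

Σ Nₕ·x̄ₕ = 13700×33000 + 9650×4000 + 12550×37000 + 10150×18000 + 15850×42000
  = 452100000 + 38600000 + 464350000 + 182700000 + 665700000 = 1803450000
Σ Nₕ = 33000 + 4000 + 37000 + 18000 + 42000 = 134000
Overall mean = 1803450000 / 134000 = 13458.582

13460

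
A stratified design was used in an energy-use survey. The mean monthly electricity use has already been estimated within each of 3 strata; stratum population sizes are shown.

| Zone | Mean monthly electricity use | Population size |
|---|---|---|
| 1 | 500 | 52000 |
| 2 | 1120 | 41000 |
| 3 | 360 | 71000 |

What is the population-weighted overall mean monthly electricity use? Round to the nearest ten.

Σ Nₕ·x̄ₕ = 500×52000 + 1120×41000 + 360×71000
  = 26000000 + 45920000 + 25560000 = 97480000
Σ Nₕ = 164000
Overall mean = 97480000 / 164000 = 594.39024

590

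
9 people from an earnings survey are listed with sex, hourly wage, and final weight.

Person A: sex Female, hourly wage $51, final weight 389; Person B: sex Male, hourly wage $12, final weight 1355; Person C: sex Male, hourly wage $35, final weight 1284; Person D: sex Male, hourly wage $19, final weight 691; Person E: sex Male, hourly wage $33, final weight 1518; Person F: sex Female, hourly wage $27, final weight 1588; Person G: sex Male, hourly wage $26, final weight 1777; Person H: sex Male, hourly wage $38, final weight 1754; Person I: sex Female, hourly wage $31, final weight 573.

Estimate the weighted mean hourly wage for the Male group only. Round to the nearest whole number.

28

Male rows: B, C, D, E, G, H
Weighted sum = 12×1355 + 35×1284 + 19×691 + 33×1518 + 26×1777 + 38×1754
  = 16260 + 44940 + 13129 + 50094 + 46202 + 66652 = 237277
Sum of weights = 1355 + 1284 + 691 + 1518 + 1777 + 1754 = 8379
Weighted mean = 237277 / 8379 = 28.318057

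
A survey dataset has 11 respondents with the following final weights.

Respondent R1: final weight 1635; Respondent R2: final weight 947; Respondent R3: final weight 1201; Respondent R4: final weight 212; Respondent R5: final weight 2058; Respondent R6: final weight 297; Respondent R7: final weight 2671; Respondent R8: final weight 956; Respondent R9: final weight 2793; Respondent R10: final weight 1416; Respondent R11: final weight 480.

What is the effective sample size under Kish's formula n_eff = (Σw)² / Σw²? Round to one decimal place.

7.8

Σ wᵢ = 1635 + 947 + 1201 + 212 + 2058 + 297 + 2671 + 956 + 2793 + 1416 + 480 = 14666
Σ wᵢ² = 27465434
n_eff = 14666² / 27465434 = 215091556 / 27465434 = 7.8313547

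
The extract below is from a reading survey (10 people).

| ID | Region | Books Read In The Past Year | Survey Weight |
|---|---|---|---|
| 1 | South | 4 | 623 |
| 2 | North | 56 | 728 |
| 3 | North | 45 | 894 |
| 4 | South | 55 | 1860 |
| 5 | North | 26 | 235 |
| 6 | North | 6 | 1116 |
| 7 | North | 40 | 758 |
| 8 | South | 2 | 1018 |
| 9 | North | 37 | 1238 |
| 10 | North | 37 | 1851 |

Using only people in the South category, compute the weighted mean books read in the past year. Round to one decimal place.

South rows: 1, 4, 8
Weighted sum = 4×623 + 55×1860 + 2×1018
  = 106828
Sum of weights = 623 + 1860 + 1018 = 3501
Weighted mean = 106828 / 3501 = 30.513568

30.5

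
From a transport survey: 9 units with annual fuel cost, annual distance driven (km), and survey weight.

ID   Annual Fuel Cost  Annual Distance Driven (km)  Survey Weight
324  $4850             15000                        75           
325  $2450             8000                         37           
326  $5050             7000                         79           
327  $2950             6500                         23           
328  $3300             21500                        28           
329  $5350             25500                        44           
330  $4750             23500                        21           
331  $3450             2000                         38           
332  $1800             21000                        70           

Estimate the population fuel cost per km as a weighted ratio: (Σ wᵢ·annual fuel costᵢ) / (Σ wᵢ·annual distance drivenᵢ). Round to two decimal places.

Σ wᵢ·y = 4850×75 + 2450×37 + 5050×79 + 2950×23 + 3300×28 + 5350×44 + 4750×21 + 3450×38 + 1800×70
  = 363750 + 90650 + 398950 + 67850 + 92400 + 235400 + 99750 + 131100 + 126000 = 1605850
Σ wᵢ·x = 15000×75 + 8000×37 + 7000×79 + 6500×23 + 21500×28 + 25500×44 + 23500×21 + 2000×38 + 21000×70
  = 5887000
Ratio = 1605850 / 5887000 = 0.272779

0.27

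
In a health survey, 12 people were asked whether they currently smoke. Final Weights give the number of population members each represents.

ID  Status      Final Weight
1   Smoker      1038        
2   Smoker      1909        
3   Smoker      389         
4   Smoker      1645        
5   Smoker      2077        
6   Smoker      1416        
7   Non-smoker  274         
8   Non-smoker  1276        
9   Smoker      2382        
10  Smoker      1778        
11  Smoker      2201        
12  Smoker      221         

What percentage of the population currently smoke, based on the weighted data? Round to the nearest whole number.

91

Sum of weights for 'Smoker' = 1038 + 1909 + 389 + 1645 + 2077 + 1416 + 2382 + 1778 + 2201 + 221 = 15056
Total weight = 16606
Weighted proportion = 15056 / 16606 = 0.90666024 → 90.666024%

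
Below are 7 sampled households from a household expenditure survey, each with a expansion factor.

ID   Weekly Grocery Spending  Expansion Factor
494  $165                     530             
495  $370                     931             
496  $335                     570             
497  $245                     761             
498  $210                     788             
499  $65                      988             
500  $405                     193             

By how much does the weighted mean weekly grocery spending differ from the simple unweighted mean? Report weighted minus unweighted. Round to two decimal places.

Unweighted sum = 165 + 370 + 335 + 245 + 210 + 65 + 405 = 1795
Unweighted mean = 1795 / 7 = 256.42857
Weighted sum = 165×530 + 370×931 + 335×570 + 245×761 + 210×788 + 65×988 + 405×193
  = 87450 + 344470 + 190950 + 186445 + 165480 + 64220 + 78165 = 1117180
Sum of weights = 530 + 931 + 570 + 761 + 788 + 988 + 193 = 4761
Weighted mean = 1117180 / 4761 = 234.65238
Difference (weighted minus unweighted) = -21.776187

-21.78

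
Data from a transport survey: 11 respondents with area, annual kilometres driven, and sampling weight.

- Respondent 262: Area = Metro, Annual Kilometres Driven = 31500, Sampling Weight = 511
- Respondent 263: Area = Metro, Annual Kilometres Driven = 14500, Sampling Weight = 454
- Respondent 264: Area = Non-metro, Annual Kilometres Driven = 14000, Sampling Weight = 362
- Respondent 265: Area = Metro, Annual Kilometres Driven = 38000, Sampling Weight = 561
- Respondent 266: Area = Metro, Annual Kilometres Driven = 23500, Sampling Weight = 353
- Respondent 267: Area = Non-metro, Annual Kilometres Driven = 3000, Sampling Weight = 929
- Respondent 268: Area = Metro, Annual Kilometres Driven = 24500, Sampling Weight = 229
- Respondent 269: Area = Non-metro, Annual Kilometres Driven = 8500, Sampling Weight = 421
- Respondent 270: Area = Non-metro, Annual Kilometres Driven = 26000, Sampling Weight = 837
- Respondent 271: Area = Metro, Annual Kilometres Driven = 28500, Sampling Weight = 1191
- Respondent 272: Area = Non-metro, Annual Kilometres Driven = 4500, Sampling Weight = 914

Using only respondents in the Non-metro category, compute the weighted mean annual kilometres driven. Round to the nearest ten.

10770

Non-metro rows: 264, 267, 269, 270, 272
Weighted sum = 14000×362 + 3000×929 + 8500×421 + 26000×837 + 4500×914
  = 37308500
Sum of weights = 362 + 929 + 421 + 837 + 914 = 3463
Weighted mean = 37308500 / 3463 = 10773.462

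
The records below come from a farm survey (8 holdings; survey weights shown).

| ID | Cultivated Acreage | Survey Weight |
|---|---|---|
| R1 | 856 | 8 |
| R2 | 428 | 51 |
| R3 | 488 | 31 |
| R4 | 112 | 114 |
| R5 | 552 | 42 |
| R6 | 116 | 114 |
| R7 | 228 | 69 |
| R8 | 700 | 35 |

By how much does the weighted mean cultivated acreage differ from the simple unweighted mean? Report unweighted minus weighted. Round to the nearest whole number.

148

Unweighted sum = 3480
Unweighted mean = 3480 / 8 = 435
Weighted sum = 856×8 + 428×51 + 488×31 + 112×114 + 552×42 + 116×114 + 228×69 + 700×35
  = 6848 + 21828 + 15128 + 12768 + 23184 + 13224 + 15732 + 24500 = 133212
Sum of weights = 8 + 51 + 31 + 114 + 42 + 114 + 69 + 35 = 464
Weighted mean = 133212 / 464 = 287.09483
Difference (unweighted minus weighted) = 147.90517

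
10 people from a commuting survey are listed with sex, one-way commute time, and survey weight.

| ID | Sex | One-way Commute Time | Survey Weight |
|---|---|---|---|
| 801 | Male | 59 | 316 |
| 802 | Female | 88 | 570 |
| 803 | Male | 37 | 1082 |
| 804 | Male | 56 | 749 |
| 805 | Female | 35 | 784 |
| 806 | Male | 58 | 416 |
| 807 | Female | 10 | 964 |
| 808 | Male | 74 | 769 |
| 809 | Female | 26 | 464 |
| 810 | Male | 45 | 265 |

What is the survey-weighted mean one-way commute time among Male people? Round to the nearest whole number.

Male rows: 801, 803, 804, 806, 808, 810
Weighted sum = 59×316 + 37×1082 + 56×749 + 58×416 + 74×769 + 45×265
  = 18644 + 40034 + 41944 + 24128 + 56906 + 11925 = 193581
Sum of weights = 316 + 1082 + 749 + 416 + 769 + 265 = 3597
Weighted mean = 193581 / 3597 = 53.817348

54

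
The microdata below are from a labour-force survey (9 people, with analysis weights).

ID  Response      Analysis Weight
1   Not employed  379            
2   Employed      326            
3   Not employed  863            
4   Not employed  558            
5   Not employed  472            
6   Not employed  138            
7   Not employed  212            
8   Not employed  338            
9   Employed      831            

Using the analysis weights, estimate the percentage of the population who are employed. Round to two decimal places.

28.10

Sum of weights for 'Employed' = 326 + 831 = 1157
Total weight = 379 + 326 + 863 + 558 + 472 + 138 + 212 + 338 + 831 = 4117
Weighted proportion = 1157 / 4117 = 0.28102988 → 28.102988%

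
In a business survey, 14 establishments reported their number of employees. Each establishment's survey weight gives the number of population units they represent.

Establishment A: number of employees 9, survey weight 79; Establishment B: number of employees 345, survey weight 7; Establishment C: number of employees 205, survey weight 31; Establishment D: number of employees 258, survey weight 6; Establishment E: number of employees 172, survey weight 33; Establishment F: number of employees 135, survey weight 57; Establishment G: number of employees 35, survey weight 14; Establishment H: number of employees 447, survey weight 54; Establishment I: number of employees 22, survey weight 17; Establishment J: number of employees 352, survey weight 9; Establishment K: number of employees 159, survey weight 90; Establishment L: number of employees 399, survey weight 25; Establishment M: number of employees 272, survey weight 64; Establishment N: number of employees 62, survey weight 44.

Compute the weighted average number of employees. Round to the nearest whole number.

Weighted sum = 96991
Sum of weights = 530
Weighted mean = 96991 / 530 = 183.00189

183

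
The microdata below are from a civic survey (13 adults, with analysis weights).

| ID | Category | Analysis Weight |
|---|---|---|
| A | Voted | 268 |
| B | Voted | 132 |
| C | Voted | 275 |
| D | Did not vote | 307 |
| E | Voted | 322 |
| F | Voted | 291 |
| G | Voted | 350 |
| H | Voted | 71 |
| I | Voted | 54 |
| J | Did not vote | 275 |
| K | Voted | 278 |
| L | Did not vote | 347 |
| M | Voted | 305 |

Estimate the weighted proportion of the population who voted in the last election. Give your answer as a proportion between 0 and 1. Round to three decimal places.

Sum of weights for 'Voted' = 268 + 132 + 275 + 322 + 291 + 350 + 71 + 54 + 278 + 305 = 2346
Total weight = 3275
Weighted proportion = 2346 / 3275 = 0.71633588

0.716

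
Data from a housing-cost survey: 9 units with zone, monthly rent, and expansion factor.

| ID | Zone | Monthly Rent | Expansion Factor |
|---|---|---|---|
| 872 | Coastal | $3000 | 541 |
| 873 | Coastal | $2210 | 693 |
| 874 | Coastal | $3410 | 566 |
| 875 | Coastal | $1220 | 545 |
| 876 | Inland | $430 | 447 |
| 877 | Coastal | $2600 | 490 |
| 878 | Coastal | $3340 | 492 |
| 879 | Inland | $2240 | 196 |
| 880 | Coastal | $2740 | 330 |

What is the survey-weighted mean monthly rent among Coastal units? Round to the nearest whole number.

2617

Coastal rows: 872, 873, 874, 875, 877, 878, 880
Weighted sum = 3000×541 + 2210×693 + 3410×566 + 1220×545 + 2600×490 + 3340×492 + 2740×330
  = 1623000 + 1531530 + 1930060 + 664900 + 1274000 + 1643280 + 904200 = 9570970
Sum of weights = 541 + 693 + 566 + 545 + 490 + 492 + 330 = 3657
Weighted mean = 9570970 / 3657 = 2617.1643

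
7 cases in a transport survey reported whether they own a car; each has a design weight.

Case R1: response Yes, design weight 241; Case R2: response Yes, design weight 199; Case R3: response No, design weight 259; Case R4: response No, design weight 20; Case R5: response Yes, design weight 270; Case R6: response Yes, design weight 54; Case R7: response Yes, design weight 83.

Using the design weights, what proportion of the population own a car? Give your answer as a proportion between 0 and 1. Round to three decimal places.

Sum of weights for 'Yes' = 241 + 199 + 270 + 54 + 83 = 847
Total weight = 241 + 199 + 259 + 20 + 270 + 54 + 83 = 1126
Weighted proportion = 847 / 1126 = 0.75222025

0.752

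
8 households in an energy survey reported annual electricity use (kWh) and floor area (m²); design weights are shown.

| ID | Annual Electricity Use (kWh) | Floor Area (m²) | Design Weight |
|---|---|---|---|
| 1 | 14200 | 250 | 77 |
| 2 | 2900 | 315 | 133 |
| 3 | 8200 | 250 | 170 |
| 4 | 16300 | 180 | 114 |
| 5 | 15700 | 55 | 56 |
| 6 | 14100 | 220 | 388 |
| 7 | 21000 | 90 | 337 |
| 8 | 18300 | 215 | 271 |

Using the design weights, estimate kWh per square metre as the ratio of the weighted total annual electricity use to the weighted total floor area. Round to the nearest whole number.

Σ wᵢ·y = 14200×77 + 2900×133 + 8200×170 + 16300×114 + 15700×56 + 14100×388 + 21000×337 + 18300×271
  = 1093400 + 385700 + 1394000 + 1858200 + 879200 + 5470800 + 7077000 + 4959300 = 23117600
Σ wᵢ·x = 250×77 + 315×133 + 250×170 + 180×114 + 55×56 + 220×388 + 90×337 + 215×271
  = 301200
Ratio = 23117600 / 301200 = 76.75166

77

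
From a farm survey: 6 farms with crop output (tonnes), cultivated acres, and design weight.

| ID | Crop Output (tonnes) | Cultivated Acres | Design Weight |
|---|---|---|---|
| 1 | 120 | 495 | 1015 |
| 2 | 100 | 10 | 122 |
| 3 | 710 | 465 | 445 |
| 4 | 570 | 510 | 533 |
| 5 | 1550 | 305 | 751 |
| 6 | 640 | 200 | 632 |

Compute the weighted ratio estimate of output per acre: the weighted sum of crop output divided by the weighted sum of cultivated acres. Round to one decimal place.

1.7

Σ wᵢ·y = 120×1015 + 100×122 + 710×445 + 570×533 + 1550×751 + 640×632
  = 121800 + 12200 + 315950 + 303810 + 1164050 + 404480 = 2322290
Σ wᵢ·x = 495×1015 + 10×122 + 465×445 + 510×533 + 305×751 + 200×632
  = 1337855
Ratio = 2322290 / 1337855 = 1.7358309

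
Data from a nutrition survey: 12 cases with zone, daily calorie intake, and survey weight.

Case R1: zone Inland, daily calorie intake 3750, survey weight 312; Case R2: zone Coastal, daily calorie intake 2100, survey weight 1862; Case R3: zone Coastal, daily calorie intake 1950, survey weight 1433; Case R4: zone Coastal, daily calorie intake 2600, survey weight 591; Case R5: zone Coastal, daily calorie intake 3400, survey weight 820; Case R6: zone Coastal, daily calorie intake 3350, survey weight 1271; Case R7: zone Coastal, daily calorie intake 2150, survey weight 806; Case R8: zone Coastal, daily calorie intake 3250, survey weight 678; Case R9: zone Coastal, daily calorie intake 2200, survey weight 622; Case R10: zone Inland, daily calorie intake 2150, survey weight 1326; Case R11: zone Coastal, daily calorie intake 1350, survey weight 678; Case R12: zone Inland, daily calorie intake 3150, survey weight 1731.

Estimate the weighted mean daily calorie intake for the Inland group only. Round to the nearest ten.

2810

Inland rows: R1, R10, R12
Weighted sum = 3750×312 + 2150×1326 + 3150×1731
  = 1170000 + 2850900 + 5452650 = 9473550
Sum of weights = 312 + 1326 + 1731 = 3369
Weighted mean = 9473550 / 3369 = 2811.9768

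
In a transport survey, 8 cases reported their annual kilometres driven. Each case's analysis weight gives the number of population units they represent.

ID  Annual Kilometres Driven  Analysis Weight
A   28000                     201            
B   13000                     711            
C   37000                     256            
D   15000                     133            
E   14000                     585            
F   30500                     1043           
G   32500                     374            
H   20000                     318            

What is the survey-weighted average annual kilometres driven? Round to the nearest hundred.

23400

Weighted sum = 28000×201 + 13000×711 + 37000×256 + 15000×133 + 14000×585 + 30500×1043 + 32500×374 + 20000×318
  = 5628000 + 9243000 + 9472000 + 1995000 + 8190000 + 31811500 + 12155000 + 6360000 = 84854500
Sum of weights = 201 + 711 + 256 + 133 + 585 + 1043 + 374 + 318 = 3621
Weighted mean = 84854500 / 3621 = 23433.996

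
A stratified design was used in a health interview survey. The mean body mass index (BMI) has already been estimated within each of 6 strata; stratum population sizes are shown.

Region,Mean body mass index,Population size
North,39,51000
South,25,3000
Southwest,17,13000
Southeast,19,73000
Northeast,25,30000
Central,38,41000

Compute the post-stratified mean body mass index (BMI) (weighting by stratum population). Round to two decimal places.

Σ Nₕ·x̄ₕ = 39×51000 + 25×3000 + 17×13000 + 19×73000 + 25×30000 + 38×41000
  = 1989000 + 75000 + 221000 + 1387000 + 750000 + 1558000 = 5980000
Σ Nₕ = 51000 + 3000 + 13000 + 73000 + 30000 + 41000 = 211000
Overall mean = 5980000 / 211000 = 28.341232

28.34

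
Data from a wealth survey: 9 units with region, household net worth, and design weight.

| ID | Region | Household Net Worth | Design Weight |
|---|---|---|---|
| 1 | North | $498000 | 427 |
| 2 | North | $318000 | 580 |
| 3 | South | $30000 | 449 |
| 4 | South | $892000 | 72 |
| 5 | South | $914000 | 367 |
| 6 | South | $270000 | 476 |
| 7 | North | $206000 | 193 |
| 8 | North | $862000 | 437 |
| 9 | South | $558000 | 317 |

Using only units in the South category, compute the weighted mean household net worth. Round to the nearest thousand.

South rows: 3, 4, 5, 6, 9
Weighted sum = 718538000
Sum of weights = 449 + 72 + 367 + 476 + 317 = 1681
Weighted mean = 718538000 / 1681 = 427446.76

427000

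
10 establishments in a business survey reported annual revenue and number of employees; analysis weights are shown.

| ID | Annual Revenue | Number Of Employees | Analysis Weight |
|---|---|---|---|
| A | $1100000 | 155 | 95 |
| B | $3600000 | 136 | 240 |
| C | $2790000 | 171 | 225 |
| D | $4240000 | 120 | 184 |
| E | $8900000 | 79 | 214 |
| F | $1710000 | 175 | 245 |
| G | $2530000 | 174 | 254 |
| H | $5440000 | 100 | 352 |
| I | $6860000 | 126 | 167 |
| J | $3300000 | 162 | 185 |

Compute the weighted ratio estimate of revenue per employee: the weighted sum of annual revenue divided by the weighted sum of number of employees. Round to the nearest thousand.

30000

Σ wᵢ·y = 1100000×95 + 3600000×240 + 2790000×225 + 4240000×184 + 8900000×214 + 1710000×245 + 2530000×254 + 5440000×352 + 6860000×167 + 3300000×185
  = 9013580000
Σ wᵢ·x = 298109
Ratio = 9013580000 / 298109 = 30235.853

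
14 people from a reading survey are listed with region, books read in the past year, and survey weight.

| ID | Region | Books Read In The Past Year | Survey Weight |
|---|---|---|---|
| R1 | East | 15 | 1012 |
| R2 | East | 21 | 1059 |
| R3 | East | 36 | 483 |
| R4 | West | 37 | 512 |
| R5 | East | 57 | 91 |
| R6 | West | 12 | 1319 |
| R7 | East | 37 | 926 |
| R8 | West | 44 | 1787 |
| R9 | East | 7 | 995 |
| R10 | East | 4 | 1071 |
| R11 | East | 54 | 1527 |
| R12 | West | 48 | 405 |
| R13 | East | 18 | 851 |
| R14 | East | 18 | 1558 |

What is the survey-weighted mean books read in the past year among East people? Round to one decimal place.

East rows: R1, R2, R3, R5, R7, R9, R10, R11, R13, R14
Weighted sum = 15×1012 + 21×1059 + 36×483 + 57×91 + 37×926 + 7×995 + 4×1071 + 54×1527 + 18×851 + 18×1558
  = 231325
Sum of weights = 1012 + 1059 + 483 + 91 + 926 + 995 + 1071 + 1527 + 851 + 1558 = 9573
Weighted mean = 231325 / 9573 = 24.164316

24.2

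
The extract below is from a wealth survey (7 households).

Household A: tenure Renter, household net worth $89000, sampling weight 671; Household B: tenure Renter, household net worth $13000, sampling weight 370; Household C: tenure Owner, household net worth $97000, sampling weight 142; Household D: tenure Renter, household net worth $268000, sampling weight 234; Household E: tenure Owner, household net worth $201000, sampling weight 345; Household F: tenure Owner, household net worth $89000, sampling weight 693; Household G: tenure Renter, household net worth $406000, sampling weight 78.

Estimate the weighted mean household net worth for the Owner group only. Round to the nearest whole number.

122708

Owner rows: C, E, F
Weighted sum = 97000×142 + 201000×345 + 89000×693
  = 13774000 + 69345000 + 61677000 = 144796000
Sum of weights = 142 + 345 + 693 = 1180
Weighted mean = 144796000 / 1180 = 122708.47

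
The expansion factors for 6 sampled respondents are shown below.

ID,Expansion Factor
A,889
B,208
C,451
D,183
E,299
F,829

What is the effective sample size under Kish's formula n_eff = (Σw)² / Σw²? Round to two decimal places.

4.43

Σ wᵢ = 889 + 208 + 451 + 183 + 299 + 829 = 2859
Σ wᵢ² = 790321 + 43264 + 203401 + 33489 + 89401 + 687241 = 1847117
n_eff = 2859² / 1847117 = 8173881 / 1847117 = 4.4252102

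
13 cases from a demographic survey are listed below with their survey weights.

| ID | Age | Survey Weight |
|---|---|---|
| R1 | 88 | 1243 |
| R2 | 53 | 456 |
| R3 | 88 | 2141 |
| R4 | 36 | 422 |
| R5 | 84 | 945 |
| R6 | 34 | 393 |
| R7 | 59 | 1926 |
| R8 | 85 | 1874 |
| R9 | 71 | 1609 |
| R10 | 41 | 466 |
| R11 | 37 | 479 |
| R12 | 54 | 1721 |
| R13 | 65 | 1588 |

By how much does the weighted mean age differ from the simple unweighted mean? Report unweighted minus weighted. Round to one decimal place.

Unweighted sum = 795
Unweighted mean = 795 / 13 = 61.153846
Weighted sum = 1050040
Sum of weights = 15263
Weighted mean = 1050040 / 15263 = 68.796436
Difference (unweighted minus weighted) = -7.6425897

-7.6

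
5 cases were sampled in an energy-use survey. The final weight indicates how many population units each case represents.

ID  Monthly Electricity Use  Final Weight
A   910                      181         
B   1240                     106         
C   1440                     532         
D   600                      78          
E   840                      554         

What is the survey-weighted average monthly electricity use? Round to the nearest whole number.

1085

Weighted sum = 910×181 + 1240×106 + 1440×532 + 600×78 + 840×554
  = 164710 + 131440 + 766080 + 46800 + 465360 = 1574390
Sum of weights = 181 + 106 + 532 + 78 + 554 = 1451
Weighted mean = 1574390 / 1451 = 1085.0379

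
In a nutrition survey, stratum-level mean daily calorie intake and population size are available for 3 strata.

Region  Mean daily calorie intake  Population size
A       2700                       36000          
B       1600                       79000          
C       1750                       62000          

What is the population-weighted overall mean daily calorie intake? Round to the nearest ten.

1880

Σ Nₕ·x̄ₕ = 2700×36000 + 1600×79000 + 1750×62000
  = 332100000
Σ Nₕ = 36000 + 79000 + 62000 = 177000
Overall mean = 332100000 / 177000 = 1876.2712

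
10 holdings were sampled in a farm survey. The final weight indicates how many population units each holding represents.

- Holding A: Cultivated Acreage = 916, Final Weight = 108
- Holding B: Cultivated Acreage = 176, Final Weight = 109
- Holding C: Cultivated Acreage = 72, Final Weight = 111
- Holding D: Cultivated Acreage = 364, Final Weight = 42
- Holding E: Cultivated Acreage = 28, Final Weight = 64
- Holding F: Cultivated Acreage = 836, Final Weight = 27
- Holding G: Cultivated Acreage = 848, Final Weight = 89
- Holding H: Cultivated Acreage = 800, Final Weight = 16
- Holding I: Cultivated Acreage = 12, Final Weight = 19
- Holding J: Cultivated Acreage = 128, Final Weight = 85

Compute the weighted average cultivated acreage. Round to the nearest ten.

400

Weighted sum = 916×108 + 176×109 + 72×111 + 364×42 + 28×64 + 836×27 + 848×89 + 800×16 + 12×19 + 128×85
  = 98928 + 19184 + 7992 + 15288 + 1792 + 22572 + 75472 + 12800 + 228 + 10880 = 265136
Sum of weights = 670
Weighted mean = 265136 / 670 = 395.72537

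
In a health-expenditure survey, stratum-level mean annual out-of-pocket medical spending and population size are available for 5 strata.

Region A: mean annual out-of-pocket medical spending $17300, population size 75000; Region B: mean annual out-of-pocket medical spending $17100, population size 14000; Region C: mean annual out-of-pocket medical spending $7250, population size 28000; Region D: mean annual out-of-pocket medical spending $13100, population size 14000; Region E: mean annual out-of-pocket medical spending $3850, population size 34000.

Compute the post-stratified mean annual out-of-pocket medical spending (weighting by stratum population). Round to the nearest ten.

Σ Nₕ·x̄ₕ = 17300×75000 + 17100×14000 + 7250×28000 + 13100×14000 + 3850×34000
  = 2054200000
Σ Nₕ = 75000 + 14000 + 28000 + 14000 + 34000 = 165000
Overall mean = 2054200000 / 165000 = 12449.697

12450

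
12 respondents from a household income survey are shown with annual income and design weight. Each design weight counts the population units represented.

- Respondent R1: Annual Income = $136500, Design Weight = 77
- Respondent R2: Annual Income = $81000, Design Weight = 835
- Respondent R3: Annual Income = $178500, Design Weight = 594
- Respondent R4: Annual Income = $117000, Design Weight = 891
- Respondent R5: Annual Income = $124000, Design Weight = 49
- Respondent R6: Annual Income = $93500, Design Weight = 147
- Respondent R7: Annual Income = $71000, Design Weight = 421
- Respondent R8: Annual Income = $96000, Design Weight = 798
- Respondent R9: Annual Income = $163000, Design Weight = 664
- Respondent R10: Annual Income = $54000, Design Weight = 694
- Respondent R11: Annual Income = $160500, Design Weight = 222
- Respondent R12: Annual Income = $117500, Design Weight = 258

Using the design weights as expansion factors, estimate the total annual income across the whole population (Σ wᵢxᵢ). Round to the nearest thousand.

Weighted total = 626395000

626395000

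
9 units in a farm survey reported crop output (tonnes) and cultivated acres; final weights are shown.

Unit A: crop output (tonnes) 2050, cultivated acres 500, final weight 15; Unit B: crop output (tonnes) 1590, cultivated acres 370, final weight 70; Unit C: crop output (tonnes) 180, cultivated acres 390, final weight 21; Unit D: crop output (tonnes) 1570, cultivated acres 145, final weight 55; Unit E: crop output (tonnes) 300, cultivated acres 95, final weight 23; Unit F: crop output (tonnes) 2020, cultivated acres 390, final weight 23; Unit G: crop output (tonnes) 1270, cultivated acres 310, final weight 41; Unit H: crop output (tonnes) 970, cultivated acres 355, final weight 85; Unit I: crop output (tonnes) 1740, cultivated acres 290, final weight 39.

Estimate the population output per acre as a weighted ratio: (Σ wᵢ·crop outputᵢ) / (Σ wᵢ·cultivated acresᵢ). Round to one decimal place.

Σ wᵢ·y = 2050×15 + 1590×70 + 180×21 + 1570×55 + 300×23 + 2020×23 + 1270×41 + 970×85 + 1740×39
  = 30750 + 111300 + 3780 + 86350 + 6900 + 46460 + 52070 + 82450 + 67860 = 487920
Σ wᵢ·x = 500×15 + 370×70 + 390×21 + 145×55 + 95×23 + 390×23 + 310×41 + 355×85 + 290×39
  = 114915
Ratio = 487920 / 114915 = 4.2459209

4.2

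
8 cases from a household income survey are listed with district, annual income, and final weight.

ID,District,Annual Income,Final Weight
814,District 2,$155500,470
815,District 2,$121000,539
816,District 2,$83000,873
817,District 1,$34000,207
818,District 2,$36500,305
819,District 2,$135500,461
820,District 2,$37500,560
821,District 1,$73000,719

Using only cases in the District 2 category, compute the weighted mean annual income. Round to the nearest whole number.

District 2 rows: 814, 815, 816, 818, 819, 820
Weighted sum = 155500×470 + 121000×539 + 83000×873 + 36500×305 + 135500×461 + 37500×560
  = 73085000 + 65219000 + 72459000 + 11132500 + 62465500 + 21000000 = 305361000
Sum of weights = 3208
Weighted mean = 305361000 / 3208 = 95187.344

95187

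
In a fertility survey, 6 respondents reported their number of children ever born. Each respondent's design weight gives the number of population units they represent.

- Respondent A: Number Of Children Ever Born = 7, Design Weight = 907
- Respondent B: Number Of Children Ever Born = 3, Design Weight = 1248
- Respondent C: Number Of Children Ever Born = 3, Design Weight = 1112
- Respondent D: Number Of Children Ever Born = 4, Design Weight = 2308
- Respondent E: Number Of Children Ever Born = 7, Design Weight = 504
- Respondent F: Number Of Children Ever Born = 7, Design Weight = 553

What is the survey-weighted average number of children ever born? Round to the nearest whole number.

5

Weighted sum = 7×907 + 3×1248 + 3×1112 + 4×2308 + 7×504 + 7×553
  = 6349 + 3744 + 3336 + 9232 + 3528 + 3871 = 30060
Sum of weights = 907 + 1248 + 1112 + 2308 + 504 + 553 = 6632
Weighted mean = 30060 / 6632 = 4.5325694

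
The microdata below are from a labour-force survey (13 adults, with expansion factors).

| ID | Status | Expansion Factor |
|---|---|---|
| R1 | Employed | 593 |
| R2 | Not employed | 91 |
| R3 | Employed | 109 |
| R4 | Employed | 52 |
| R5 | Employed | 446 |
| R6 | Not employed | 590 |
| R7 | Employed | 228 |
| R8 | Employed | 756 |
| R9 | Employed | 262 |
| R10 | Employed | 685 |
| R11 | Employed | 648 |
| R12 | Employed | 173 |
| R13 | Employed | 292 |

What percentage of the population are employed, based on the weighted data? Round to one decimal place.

86.2

Sum of weights for 'Employed' = 593 + 109 + 52 + 446 + 228 + 756 + 262 + 685 + 648 + 173 + 292 = 4244
Total weight = 4925
Weighted proportion = 4244 / 4925 = 0.86172589 → 86.172589%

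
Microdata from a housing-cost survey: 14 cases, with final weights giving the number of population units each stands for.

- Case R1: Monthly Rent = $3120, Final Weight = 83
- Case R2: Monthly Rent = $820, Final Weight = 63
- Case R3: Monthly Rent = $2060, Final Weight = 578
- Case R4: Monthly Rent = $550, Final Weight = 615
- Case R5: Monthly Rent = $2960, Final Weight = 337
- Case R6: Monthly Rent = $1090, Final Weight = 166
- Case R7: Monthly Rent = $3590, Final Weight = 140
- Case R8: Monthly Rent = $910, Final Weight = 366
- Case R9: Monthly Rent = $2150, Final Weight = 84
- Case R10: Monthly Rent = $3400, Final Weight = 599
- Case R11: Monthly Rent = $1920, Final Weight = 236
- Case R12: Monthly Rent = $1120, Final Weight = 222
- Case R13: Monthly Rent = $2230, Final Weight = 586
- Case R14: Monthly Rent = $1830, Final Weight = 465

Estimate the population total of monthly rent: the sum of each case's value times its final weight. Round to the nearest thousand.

Weighted total = 8930360

8930000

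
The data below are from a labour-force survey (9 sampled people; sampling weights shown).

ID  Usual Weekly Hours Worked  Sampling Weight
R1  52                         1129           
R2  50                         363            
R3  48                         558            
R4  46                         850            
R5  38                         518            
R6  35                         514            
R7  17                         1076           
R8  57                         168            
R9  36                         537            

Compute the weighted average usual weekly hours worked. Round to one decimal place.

39.8

Weighted sum = 52×1129 + 50×363 + 48×558 + 46×850 + 38×518 + 35×514 + 17×1076 + 57×168 + 36×537
  = 58708 + 18150 + 26784 + 39100 + 19684 + 17990 + 18292 + 9576 + 19332 = 227616
Sum of weights = 1129 + 363 + 558 + 850 + 518 + 514 + 1076 + 168 + 537 = 5713
Weighted mean = 227616 / 5713 = 39.841764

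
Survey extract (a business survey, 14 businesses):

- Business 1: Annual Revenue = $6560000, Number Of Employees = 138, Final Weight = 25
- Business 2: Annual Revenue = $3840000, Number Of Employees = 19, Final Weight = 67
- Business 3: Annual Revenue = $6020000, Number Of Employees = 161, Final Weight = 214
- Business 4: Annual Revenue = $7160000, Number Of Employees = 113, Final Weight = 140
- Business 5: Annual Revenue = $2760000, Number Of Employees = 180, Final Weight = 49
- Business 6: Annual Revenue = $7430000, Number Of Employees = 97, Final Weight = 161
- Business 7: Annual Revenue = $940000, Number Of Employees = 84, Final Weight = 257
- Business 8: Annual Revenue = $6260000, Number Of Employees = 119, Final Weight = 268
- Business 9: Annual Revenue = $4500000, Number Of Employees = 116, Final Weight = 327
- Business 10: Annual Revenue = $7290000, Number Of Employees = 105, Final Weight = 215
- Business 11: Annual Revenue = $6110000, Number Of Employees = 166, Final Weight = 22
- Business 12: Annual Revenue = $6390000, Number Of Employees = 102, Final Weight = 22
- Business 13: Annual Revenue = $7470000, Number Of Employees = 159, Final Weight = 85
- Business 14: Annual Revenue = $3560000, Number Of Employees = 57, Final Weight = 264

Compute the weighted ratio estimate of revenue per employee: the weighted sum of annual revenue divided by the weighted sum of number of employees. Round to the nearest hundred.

47600

Σ wᵢ·y = 10851330000
Σ wᵢ·x = 227880
Ratio = 10851330000 / 227880 = 47618.615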